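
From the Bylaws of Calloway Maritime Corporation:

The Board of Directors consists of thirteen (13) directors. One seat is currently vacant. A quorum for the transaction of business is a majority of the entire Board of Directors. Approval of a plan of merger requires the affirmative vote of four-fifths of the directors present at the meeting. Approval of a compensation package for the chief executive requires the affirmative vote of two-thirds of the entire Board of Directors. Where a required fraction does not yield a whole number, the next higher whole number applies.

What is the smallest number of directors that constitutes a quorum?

A majority of 13 is 7.

7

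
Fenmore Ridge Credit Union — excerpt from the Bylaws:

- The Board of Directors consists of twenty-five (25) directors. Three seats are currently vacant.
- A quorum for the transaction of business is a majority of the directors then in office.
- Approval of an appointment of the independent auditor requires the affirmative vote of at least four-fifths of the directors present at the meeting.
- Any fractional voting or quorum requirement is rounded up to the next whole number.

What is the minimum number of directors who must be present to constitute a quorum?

A majority of 22 is 12.

12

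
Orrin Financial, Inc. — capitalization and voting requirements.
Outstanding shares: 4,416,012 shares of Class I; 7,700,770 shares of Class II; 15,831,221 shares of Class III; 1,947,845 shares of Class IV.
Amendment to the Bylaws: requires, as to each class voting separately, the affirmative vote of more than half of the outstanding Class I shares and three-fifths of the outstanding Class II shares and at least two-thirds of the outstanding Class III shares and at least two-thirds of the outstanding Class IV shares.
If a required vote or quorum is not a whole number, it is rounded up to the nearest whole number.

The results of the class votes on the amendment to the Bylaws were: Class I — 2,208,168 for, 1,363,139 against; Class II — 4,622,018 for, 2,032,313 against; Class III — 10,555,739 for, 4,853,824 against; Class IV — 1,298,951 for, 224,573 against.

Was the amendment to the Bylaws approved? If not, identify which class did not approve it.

Class I: a majority of 4416012 is 2208007; 2,208,007 required, 2,208,168 in favor — approved.
Class II: 3/5 of 7700770 = 4620462; 4,620,462 required, 4,622,018 in favor — approved.
Class III: 2/3 of 15831221 = 10554147.33, rounded up to 10554148; 10,554,148 required, 10,555,739 in favor — approved.
Class IV: 2/3 of 1947845 = 1298563.33, rounded up to 1298564; 1,298,564 required, 1,298,951 in favor — approved.

Approved — every class gave the required vote.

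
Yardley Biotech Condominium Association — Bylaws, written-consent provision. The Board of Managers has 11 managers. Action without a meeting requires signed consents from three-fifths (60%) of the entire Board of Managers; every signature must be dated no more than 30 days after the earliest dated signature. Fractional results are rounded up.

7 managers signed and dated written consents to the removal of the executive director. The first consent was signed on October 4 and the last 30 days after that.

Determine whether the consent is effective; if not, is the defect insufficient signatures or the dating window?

Signatures required: three-fifths (60%) of 11 — 3/5 of 11 = 6.60, rounded up to 7, so 7 needed; 7 signed. Sufficient.
Dating window: the latest signature is 30 days after the earliest; the limit is 30 days. Within the window.

Effective — both the signature and dating-window requirements are satisfied.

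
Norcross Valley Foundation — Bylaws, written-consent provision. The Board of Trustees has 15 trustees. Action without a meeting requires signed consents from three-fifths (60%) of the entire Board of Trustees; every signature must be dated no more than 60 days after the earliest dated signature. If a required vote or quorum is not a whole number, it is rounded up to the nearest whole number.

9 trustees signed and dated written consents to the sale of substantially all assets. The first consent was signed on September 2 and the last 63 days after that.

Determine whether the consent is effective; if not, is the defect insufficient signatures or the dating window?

Signatures required: three-fifths (60%) of 15 — 3/5 of 15 = 9, so 9 needed; 9 signed. Sufficient.
Dating window: the latest signature is 63 days after the earliest; the limit is 60 days. Outside the window.

Not effective — dating-window requirement not satisfied.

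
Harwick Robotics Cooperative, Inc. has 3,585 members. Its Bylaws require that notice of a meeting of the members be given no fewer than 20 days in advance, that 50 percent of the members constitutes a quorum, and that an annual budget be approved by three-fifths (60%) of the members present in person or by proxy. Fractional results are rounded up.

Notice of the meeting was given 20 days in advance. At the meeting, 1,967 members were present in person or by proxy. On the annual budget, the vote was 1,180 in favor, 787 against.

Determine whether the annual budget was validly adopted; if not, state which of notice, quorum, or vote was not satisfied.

Invalid — vote requirement not satisfied.

Notice: 20 days given; 20 required. Satisfied.
Quorum: 50% of 3,585 = 1,792.50, rounded up to 1,793; 1,967 present. Satisfied.
Vote: requires three-fifths of those present (1,967); 3/5 of 1967 = 1180.20, rounded up to 1181, so 1,181 needed; 1,180 in favor. Not satisfied.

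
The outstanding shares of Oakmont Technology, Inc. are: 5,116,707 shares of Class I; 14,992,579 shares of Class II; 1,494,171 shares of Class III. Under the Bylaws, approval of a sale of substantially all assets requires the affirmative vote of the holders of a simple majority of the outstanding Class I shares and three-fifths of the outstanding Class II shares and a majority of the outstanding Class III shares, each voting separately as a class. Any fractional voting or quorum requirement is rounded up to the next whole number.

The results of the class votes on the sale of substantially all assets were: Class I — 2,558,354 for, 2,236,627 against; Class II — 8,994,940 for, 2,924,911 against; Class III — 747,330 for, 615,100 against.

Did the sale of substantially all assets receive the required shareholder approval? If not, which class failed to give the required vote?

Not approved — the Class II shares did not give the required vote.

Class I: a majority of 5116707 is 2558354; 2,558,354 required, 2,558,354 in favor — approved.
Class II: 3/5 of 14992579 = 8995547.40, rounded up to 8995548; 8,995,548 required, 8,994,940 in favor — not approved.
Class III: a majority of 1494171 is 747086; 747,086 required, 747,330 in favor — approved.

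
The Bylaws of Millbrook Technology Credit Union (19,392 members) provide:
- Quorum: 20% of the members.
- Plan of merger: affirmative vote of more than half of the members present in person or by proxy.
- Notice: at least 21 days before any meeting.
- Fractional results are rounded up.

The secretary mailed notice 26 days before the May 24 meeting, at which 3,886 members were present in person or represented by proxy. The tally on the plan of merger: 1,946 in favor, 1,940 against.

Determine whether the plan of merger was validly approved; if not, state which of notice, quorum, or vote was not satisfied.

Valid — all requirements satisfied.

Notice: 26 days given; 21 required. Satisfied.
Quorum: 20% of 19,392 = 3,878.40, rounded up to 3,879; 3,886 present. Satisfied.
Vote: requires a majority of those present (3,886); a majority of 3886 is 1944, so 1,944 needed; 1,946 in favor. Satisfied.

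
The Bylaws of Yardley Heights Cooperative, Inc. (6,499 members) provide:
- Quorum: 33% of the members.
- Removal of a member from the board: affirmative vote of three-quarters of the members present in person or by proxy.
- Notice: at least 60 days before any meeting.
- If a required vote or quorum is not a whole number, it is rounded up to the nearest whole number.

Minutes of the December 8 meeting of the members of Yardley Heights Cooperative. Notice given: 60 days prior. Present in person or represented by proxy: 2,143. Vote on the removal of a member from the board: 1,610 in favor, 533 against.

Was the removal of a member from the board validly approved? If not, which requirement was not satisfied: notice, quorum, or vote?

Notice: 60 days given; 60 required. Satisfied.
Quorum: 33% of 6,499 = 2,144.67, rounded up to 2,145; 2,143 present. Not satisfied.
Vote: requires three-fourths of those present (2,143); 3/4 of 2143 = 1607.25, rounded up to 1608, so 1,608 needed; 1,610 in favor. Satisfied.

Invalid — quorum requirement not satisfied.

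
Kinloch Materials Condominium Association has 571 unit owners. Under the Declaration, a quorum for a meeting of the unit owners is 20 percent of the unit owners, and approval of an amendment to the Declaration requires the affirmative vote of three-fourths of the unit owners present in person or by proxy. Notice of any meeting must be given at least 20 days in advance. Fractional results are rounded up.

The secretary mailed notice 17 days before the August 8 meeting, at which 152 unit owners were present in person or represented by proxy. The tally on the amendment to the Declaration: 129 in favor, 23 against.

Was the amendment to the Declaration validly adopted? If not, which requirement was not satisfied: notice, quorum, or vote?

Invalid — notice requirement not satisfied.

Notice: 17 days given; 20 required. Not satisfied.
Quorum: 20% of 571 = 114.20, rounded up to 115; 152 present. Satisfied.
Vote: requires three-fourths of those present (152); 3/4 of 152 = 114, so 114 needed; 129 in favor. Satisfied.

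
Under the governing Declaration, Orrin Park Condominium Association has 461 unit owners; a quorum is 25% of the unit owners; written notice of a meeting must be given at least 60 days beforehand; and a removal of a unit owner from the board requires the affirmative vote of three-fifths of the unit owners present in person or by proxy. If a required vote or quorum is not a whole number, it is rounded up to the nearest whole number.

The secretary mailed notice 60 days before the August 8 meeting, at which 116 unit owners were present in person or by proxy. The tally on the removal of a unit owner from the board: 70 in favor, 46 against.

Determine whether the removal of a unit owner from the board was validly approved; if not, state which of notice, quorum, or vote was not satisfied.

Notice: 60 days given; 60 required. Satisfied.
Quorum: 25% of 461 = 115.25, rounded up to 116; 116 present. Satisfied.
Vote: requires three-fifths of those present (116); 3/5 of 116 = 69.60, rounded up to 70, so 70 needed; 70 in favor. Satisfied.

Valid — all requirements satisfied.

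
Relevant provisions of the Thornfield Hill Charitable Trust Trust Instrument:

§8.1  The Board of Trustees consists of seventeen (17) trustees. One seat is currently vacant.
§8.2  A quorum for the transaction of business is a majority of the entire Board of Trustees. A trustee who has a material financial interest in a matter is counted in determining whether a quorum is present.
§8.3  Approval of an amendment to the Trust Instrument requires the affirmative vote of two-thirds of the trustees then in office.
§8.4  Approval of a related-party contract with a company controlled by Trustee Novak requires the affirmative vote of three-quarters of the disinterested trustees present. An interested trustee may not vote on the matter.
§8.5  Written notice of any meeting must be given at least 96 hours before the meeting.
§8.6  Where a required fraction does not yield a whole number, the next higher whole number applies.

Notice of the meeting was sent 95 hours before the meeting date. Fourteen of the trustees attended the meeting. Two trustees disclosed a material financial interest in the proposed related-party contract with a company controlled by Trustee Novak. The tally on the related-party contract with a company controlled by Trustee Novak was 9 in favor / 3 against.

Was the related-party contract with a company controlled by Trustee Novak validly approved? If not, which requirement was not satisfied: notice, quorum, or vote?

Notice: 95 hours given; 96 required (95 < 96). Not satisfied.
Quorum: 14 present (interested trustees count toward quorum); quorum is 9. Satisfied.
Vote: the related-party contract with a company controlled by Trustee Novak requires three-fourths of the disinterested trustees present (14 − 2 = 12). 3/4 of 12 = 9, so 9 affirmative votes are needed; 9 voted in favor. Satisfied.

Invalid — notice requirement not satisfied.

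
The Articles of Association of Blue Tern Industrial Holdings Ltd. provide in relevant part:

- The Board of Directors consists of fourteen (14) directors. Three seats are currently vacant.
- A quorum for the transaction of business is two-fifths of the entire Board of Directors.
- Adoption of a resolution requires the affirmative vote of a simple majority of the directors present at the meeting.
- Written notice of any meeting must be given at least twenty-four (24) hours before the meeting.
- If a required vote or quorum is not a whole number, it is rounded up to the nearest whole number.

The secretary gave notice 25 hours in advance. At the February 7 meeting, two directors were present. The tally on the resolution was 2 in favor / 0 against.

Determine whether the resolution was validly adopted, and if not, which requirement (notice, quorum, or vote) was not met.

Notice: 25 hours given; 24 required (25 ≥ 24). Satisfied.
Quorum: 2 present; quorum is 6. Not satisfied.
Vote: the resolution requires a majority of the directors present (2). A majority of 2 is 2, so 2 affirmative votes are needed; 2 voted in favor. Satisfied. (Moot — without a quorum no business can be validly transacted.)

Invalid — quorum requirement not satisfied.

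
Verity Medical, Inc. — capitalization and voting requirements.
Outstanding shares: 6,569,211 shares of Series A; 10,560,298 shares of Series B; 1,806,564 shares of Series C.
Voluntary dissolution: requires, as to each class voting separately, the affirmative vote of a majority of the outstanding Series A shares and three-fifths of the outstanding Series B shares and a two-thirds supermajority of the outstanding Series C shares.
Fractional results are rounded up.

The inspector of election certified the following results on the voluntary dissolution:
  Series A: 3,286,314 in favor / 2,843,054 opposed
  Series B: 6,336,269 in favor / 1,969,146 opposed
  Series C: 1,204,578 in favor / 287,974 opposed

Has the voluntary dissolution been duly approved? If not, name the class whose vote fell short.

Approved — every class gave the required vote.

Series A: a majority of 6569211 is 3284606; 3,284,606 required, 3,286,314 in favor — approved.
Series B: 3/5 of 10560298 = 6336178.80, rounded up to 6336179; 6,336,179 required, 6,336,269 in favor — approved.
Series C: 2/3 of 1806564 = 1204376; 1,204,376 required, 1,204,578 in favor — approved.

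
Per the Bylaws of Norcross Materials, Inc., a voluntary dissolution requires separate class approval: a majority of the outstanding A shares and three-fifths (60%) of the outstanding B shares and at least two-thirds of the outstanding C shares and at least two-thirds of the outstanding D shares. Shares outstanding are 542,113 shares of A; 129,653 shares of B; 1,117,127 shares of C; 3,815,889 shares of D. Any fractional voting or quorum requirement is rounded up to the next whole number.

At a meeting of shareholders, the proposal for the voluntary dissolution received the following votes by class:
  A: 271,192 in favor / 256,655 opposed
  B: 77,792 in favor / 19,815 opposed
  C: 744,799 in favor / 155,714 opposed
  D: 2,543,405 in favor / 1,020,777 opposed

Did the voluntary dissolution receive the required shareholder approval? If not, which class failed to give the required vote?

A: a majority of 542113 is 271057; 271,057 required, 271,192 in favor — approved.
B: 3/5 of 129653 = 77791.80, rounded up to 77792; 77,792 required, 77,792 in favor — approved.
C: 2/3 of 1117127 = 744751.33, rounded up to 744752; 744,752 required, 744,799 in favor — approved.
D: 2/3 of 3815889 = 2543926; 2,543,926 required, 2,543,405 in favor — not approved.

Not approved — the D shares did not give the required vote.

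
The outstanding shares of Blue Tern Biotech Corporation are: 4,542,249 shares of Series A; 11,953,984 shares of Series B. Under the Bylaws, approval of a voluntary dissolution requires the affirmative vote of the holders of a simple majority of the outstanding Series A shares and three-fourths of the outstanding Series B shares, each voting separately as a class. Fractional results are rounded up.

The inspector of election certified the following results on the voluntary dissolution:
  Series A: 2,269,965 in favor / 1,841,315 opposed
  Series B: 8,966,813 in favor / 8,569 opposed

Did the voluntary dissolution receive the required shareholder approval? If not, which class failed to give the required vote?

Not approved — the Series A shares did not give the required vote.

Series A: a majority of 4542249 is 2271125; 2,271,125 required, 2,269,965 in favor — not approved.
Series B: 3/4 of 11953984 = 8965488; 8,965,488 required, 8,966,813 in favor — approved.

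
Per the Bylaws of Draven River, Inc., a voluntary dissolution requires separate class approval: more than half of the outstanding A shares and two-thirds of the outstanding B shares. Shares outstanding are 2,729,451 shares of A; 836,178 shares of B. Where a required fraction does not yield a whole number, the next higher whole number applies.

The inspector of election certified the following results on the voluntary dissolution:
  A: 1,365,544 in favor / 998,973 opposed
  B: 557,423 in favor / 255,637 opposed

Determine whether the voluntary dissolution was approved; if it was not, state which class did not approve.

Not approved — the B shares did not give the required vote.

A: a majority of 2729451 is 1364726; 1,364,726 required, 1,365,544 in favor — approved.
B: 2/3 of 836178 = 557452; 557,452 required, 557,423 in favor — not approved.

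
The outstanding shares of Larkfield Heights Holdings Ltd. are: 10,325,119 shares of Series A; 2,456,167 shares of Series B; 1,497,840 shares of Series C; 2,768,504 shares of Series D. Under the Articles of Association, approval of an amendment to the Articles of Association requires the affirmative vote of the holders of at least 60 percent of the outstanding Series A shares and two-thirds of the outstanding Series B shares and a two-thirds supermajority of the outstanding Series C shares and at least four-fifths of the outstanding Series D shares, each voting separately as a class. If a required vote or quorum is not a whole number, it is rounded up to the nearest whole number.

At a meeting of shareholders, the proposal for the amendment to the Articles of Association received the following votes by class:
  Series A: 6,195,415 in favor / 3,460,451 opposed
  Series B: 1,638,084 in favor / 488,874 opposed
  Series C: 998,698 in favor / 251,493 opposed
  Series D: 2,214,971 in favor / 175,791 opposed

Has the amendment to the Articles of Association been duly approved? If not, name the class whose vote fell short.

Approved — every class gave the required vote.

Series A: 3/5 of 10325119 = 6195071.40, rounded up to 6195072; 6,195,072 required, 6,195,415 in favor — approved.
Series B: 2/3 of 2456167 = 1637444.67, rounded up to 1637445; 1,637,445 required, 1,638,084 in favor — approved.
Series C: 2/3 of 1497840 = 998560; 998,560 required, 998,698 in favor — approved.
Series D: 4/5 of 2768504 = 2214803.20, rounded up to 2214804; 2,214,804 required, 2,214,971 in favor — approved.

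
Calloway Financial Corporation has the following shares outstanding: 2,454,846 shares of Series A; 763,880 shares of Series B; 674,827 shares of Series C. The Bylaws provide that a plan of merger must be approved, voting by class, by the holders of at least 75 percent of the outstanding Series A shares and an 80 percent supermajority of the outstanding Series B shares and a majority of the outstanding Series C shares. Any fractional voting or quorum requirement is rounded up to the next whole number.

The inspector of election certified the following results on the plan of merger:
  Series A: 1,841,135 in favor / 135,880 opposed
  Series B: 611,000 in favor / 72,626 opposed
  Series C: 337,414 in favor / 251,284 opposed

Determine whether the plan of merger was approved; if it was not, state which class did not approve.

Not approved — the Series B shares did not give the required vote.

Series A: 3/4 of 2454846 = 1841134.50, rounded up to 1841135; 1,841,135 required, 1,841,135 in favor — approved.
Series B: 4/5 of 763880 = 611104; 611,104 required, 611,000 in favor — not approved.
Series C: a majority of 674827 is 337414; 337,414 required, 337,414 in favor — approved.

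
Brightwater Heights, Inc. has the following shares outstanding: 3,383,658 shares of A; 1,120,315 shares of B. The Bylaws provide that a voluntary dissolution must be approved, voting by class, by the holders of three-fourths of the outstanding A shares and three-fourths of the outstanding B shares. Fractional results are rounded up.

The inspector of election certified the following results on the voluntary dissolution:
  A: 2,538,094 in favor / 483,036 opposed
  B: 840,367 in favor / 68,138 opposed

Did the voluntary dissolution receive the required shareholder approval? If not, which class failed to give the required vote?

A: 3/4 of 3383658 = 2537743.50, rounded up to 2537744; 2,537,744 required, 2,538,094 in favor — approved.
B: 3/4 of 1120315 = 840236.25, rounded up to 840237; 840,237 required, 840,367 in favor — approved.

Approved — every class gave the required vote.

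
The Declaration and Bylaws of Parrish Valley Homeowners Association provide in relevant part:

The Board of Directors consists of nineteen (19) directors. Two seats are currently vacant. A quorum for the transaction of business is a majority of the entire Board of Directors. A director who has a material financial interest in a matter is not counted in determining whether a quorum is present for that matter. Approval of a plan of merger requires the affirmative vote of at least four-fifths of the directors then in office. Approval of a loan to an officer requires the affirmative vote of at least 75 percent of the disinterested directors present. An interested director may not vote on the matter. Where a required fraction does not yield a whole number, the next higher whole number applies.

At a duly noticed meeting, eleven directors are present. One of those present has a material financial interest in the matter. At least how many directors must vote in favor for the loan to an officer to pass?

8

The loan to an officer requires three-fourths of the disinterested directors present (11 − 1 = 10).
3/4 of 10 = 7.50, rounded up to 8.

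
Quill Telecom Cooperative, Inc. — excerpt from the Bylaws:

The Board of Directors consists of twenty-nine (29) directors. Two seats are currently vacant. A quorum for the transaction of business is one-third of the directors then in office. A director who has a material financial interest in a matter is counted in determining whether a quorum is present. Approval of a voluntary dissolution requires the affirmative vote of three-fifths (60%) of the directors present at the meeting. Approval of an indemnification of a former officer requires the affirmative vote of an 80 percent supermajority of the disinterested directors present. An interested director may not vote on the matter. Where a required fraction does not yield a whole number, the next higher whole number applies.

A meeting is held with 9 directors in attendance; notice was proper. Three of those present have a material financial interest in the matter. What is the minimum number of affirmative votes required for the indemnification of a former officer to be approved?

5

The indemnification of a former officer requires four-fifths of the disinterested directors present (9 − 3 = 6).
4/5 of 6 = 4.80, rounded up to 5.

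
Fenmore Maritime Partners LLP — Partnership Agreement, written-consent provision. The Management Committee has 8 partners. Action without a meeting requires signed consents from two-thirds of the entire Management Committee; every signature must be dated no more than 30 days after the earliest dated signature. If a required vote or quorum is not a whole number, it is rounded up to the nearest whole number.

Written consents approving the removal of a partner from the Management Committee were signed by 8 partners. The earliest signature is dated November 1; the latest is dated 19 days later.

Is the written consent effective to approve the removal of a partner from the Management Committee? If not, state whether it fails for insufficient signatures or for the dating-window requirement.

Effective — both the signature and dating-window requirements are satisfied.

Signatures required: two-thirds of 8 — 2/3 of 8 = 5.33, rounded up to 6, so 6 needed; 8 signed. Sufficient.
Dating window: the latest signature is 19 days after the earliest; the limit is 30 days. Within the window.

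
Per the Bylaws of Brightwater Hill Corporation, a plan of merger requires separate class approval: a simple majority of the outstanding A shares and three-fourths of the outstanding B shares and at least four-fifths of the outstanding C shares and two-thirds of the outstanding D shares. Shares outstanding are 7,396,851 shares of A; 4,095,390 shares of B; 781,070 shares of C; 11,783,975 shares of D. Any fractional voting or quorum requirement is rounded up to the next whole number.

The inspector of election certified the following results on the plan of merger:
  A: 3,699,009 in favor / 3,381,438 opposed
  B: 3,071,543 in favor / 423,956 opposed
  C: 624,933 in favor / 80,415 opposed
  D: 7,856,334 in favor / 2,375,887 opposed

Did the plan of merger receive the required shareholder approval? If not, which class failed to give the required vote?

A: a majority of 7396851 is 3698426; 3,698,426 required, 3,699,009 in favor — approved.
B: 3/4 of 4095390 = 3071542.50, rounded up to 3071543; 3,071,543 required, 3,071,543 in favor — approved.
C: 4/5 of 781070 = 624856; 624,856 required, 624,933 in favor — approved.
D: 2/3 of 11783975 = 7855983.33, rounded up to 7855984; 7,855,984 required, 7,856,334 in favor — approved.

Approved — every class gave the required vote.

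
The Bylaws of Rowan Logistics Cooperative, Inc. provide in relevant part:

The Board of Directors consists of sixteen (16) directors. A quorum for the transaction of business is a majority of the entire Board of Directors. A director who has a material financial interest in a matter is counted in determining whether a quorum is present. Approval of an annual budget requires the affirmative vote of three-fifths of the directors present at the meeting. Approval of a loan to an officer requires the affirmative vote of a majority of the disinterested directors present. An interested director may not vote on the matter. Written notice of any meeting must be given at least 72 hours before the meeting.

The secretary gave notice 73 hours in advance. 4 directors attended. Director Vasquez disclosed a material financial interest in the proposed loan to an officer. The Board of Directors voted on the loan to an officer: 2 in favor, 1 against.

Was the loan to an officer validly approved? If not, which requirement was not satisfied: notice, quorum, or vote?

Notice: 73 hours given; 72 required (73 ≥ 72). Satisfied.
Quorum: 4 present (interested directors count toward quorum); quorum is 9. Not satisfied.
Vote: the loan to an officer requires a majority of the disinterested directors present (4 − 1 = 3). A majority of 3 is 2, so 2 affirmative votes are needed; 2 voted in favor. Satisfied. (Moot — without a quorum no business can be validly transacted.)

Invalid — quorum requirement not satisfied.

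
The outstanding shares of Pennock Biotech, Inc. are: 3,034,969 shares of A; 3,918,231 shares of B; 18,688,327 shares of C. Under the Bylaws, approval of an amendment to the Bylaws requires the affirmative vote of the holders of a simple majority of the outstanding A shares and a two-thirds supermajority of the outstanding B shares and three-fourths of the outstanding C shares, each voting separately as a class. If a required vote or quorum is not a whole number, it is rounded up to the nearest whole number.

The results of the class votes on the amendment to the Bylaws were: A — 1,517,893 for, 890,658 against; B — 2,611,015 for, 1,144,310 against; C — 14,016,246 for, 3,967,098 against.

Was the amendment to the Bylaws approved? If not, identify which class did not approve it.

Not approved — the B shares did not give the required vote.

A: a majority of 3034969 is 1517485; 1,517,485 required, 1,517,893 in favor — approved.
B: 2/3 of 3918231 = 2612154; 2,612,154 required, 2,611,015 in favor — not approved.
C: 3/4 of 18688327 = 14016245.25, rounded up to 14016246; 14,016,246 required, 14,016,246 in favor — approved.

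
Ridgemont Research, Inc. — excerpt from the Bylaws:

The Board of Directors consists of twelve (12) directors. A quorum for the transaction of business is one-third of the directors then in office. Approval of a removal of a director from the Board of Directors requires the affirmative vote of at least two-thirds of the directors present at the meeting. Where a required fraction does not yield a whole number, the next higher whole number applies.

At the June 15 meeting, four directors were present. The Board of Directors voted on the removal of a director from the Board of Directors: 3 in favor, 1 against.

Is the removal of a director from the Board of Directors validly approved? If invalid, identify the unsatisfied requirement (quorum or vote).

Quorum: 4 present; quorum is 4. Satisfied.
Vote: the removal of a director from the Board of Directors requires two-thirds of the directors present (4). 2/3 of 4 = 2.67, rounded up to 3, so 3 affirmative votes are needed; 3 voted in favor. Satisfied.

Valid — all requirements satisfied.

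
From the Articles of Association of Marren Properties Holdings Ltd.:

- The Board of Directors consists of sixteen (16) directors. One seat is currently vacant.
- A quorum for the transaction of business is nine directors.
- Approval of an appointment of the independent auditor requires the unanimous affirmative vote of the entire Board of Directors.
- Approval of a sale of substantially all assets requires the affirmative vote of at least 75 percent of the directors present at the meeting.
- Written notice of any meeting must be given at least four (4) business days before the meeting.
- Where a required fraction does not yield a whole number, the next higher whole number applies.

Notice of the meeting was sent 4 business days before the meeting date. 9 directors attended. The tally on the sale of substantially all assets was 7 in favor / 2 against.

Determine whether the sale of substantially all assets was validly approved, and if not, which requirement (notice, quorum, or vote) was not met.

Notice: 4 business days given; 4 required (4 ≥ 4). Satisfied.
Quorum: 9 present; quorum is 9. Satisfied.
Vote: the sale of substantially all assets requires three-fourths of the directors present (9). 3/4 of 9 = 6.75, rounded up to 7, so 7 affirmative votes are needed; 7 voted in favor. Satisfied.

Valid — all requirements satisfied.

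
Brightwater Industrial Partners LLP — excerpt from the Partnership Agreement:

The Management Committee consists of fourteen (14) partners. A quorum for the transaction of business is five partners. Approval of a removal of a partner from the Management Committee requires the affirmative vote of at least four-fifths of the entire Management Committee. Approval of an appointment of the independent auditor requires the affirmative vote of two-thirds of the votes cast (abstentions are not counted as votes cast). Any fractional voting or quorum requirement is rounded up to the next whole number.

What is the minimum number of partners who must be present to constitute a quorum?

5

The quorum is fixed at 5.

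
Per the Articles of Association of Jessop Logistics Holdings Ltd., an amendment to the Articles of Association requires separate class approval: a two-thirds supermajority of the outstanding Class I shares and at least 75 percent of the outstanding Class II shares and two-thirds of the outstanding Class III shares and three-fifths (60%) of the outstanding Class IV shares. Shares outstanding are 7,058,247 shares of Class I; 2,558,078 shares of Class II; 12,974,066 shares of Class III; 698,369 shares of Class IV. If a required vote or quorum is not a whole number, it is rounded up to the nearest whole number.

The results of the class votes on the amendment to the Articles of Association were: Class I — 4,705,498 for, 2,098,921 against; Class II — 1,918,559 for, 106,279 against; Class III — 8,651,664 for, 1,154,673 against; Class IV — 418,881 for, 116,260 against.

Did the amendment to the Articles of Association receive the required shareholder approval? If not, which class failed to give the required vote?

Class I: 2/3 of 7058247 = 4705498; 4,705,498 required, 4,705,498 in favor — approved.
Class II: 3/4 of 2558078 = 1918558.50, rounded up to 1918559; 1,918,559 required, 1,918,559 in favor — approved.
Class III: 2/3 of 12974066 = 8649377.33, rounded up to 8649378; 8,649,378 required, 8,651,664 in favor — approved.
Class IV: 3/5 of 698369 = 419021.40, rounded up to 419022; 419,022 required, 418,881 in favor — not approved.

Not approved — the Class IV shares did not give the required vote.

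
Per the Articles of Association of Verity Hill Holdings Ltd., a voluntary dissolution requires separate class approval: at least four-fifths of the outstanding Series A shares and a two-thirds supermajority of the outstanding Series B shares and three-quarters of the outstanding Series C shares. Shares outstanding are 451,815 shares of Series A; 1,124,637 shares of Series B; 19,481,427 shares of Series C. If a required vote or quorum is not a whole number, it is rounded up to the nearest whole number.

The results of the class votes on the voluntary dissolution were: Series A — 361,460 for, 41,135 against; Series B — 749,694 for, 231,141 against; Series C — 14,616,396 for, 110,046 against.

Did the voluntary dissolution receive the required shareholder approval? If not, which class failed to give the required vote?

Series A: 4/5 of 451815 = 361452; 361,452 required, 361,460 in favor — approved.
Series B: 2/3 of 1124637 = 749758; 749,758 required, 749,694 in favor — not approved.
Series C: 3/4 of 19481427 = 14611070.25, rounded up to 14611071; 14,611,071 required, 14,616,396 in favor — approved.

Not approved — the Series B shares did not give the required vote.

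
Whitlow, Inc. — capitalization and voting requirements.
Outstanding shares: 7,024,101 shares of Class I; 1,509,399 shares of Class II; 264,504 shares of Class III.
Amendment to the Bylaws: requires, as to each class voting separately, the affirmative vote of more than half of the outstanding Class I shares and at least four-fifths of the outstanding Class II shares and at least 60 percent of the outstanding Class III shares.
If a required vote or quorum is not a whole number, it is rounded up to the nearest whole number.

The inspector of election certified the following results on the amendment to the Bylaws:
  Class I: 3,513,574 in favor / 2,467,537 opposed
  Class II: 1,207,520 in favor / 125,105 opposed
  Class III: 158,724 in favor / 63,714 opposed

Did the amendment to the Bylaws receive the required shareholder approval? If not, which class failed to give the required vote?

Approved — every class gave the required vote.

Class I: a majority of 7024101 is 3512051; 3,512,051 required, 3,513,574 in favor — approved.
Class II: 4/5 of 1509399 = 1207519.20, rounded up to 1207520; 1,207,520 required, 1,207,520 in favor — approved.
Class III: 3/5 of 264504 = 158702.40, rounded up to 158703; 158,703 required, 158,724 in favor — approved.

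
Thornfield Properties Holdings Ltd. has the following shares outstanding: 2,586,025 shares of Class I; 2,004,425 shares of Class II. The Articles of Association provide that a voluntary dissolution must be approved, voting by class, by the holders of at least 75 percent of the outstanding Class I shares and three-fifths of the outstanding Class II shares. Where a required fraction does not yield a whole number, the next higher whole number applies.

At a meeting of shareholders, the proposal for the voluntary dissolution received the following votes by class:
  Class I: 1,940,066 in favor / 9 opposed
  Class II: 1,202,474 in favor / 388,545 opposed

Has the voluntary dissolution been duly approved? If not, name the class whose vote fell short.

Not approved — the Class II shares did not give the required vote.

Class I: 3/4 of 2586025 = 1939518.75, rounded up to 1939519; 1,939,519 required, 1,940,066 in favor — approved.
Class II: 3/5 of 2004425 = 1202655; 1,202,655 required, 1,202,474 in favor — not approved.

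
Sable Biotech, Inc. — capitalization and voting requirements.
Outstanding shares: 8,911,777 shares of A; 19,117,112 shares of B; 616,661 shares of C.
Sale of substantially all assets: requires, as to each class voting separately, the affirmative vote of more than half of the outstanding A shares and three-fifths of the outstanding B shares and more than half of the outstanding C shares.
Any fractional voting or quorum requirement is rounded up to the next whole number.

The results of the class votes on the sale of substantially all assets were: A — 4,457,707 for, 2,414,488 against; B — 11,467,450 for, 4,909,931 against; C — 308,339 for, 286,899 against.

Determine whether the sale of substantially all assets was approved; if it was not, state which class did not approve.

Not approved — the B shares did not give the required vote.

A: a majority of 8911777 is 4455889; 4,455,889 required, 4,457,707 in favor — approved.
B: 3/5 of 19117112 = 11470267.20, rounded up to 11470268; 11,470,268 required, 11,467,450 in favor — not approved.
C: a majority of 616661 is 308331; 308,331 required, 308,339 in favor — approved.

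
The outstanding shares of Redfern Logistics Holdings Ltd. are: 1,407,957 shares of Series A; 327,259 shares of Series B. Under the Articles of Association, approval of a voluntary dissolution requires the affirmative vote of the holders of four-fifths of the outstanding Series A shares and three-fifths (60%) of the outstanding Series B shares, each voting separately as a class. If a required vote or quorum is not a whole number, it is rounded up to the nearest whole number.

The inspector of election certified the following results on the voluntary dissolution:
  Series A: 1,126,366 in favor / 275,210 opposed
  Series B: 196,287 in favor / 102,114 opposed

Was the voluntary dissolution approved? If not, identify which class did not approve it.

Series A: 4/5 of 1407957 = 1126365.60, rounded up to 1126366; 1,126,366 required, 1,126,366 in favor — approved.
Series B: 3/5 of 327259 = 196355.40, rounded up to 196356; 196,356 required, 196,287 in favor — not approved.

Not approved — the Series B shares did not give the required vote.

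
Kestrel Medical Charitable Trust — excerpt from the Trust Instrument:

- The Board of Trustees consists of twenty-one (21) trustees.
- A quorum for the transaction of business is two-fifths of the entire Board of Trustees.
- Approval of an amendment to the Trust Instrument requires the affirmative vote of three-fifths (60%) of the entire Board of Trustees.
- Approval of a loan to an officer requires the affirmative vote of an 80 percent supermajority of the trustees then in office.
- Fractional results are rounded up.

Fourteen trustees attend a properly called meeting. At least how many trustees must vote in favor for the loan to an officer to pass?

The loan to an officer requires four-fifths of the trustees then in office (21).
4/5 of 21 = 16.80, rounded up to 17.
(Only 14 can vote, so the loan to an officer cannot pass at this meeting, but the required vote is still 17.)

17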